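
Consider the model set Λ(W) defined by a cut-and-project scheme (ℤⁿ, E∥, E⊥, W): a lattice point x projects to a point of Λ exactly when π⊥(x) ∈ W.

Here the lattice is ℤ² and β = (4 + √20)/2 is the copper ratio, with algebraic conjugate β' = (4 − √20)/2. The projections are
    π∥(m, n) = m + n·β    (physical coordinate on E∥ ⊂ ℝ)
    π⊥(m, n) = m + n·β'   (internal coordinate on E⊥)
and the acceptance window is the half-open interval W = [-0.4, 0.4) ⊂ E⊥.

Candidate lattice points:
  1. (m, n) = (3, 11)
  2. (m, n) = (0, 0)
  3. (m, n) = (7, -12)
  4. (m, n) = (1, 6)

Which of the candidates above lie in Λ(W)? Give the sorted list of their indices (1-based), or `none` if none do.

2

Numerically β ≈ 4.236068 and β' = −1/β ≈ -0.236068.
candidate 1: (m,n)=(3,11) → π∥ = 3+11·β ≈ 49.596748, π⊥ = 3+11·β' ≈ 0.403252 ∉ [-0.4, 0.4) ⇒ out
candidate 2: (m,n)=(0,0) → π∥ = 0+0·β ≈ 0.000000, π⊥ = 0+0·β' ≈ 0.000000 ∈ [-0.4, 0.4) ⇒ IN Λ
candidate 3: (m,n)=(7,-12) → π∥ = 7-12·β ≈ -43.832816, π⊥ = 7-12·β' ≈ 9.832816 ∉ [-0.4, 0.4) ⇒ out
candidate 4: (m,n)=(1,6) → π∥ = 1+6·β ≈ 26.416408, π⊥ = 1+6·β' ≈ -0.416408 ∉ [-0.4, 0.4) ⇒ out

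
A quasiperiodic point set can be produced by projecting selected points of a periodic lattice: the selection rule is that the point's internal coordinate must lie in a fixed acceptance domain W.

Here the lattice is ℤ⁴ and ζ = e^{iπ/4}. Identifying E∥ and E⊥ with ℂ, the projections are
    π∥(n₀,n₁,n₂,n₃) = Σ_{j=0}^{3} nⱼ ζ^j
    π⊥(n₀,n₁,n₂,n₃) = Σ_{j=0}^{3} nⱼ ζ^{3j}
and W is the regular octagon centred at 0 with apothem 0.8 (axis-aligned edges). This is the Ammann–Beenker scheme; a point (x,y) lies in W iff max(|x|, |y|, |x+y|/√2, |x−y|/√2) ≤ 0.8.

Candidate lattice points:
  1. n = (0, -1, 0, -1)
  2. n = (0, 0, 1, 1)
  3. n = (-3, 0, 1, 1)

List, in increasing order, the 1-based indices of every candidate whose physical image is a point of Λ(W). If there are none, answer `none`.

Internal map: ζ^{3j} for j=0..3 gives (1,0), (−√2/2,√2/2), (0,−1), (√2/2,√2/2).
#1 (0, -1, 0, -1): internal (0.0000, -1.4142); octagon support 1.4142 vs apothem 0.8 → ∉ W
#2 (0, 0, 1, 1): internal (0.7071, -0.2929); octagon support 0.7071 vs apothem 0.8 → ∈ W
#3 (-3, 0, 1, 1): internal (-2.2929, -0.2929); octagon support 2.2929 vs apothem 0.8 → ∉ W

2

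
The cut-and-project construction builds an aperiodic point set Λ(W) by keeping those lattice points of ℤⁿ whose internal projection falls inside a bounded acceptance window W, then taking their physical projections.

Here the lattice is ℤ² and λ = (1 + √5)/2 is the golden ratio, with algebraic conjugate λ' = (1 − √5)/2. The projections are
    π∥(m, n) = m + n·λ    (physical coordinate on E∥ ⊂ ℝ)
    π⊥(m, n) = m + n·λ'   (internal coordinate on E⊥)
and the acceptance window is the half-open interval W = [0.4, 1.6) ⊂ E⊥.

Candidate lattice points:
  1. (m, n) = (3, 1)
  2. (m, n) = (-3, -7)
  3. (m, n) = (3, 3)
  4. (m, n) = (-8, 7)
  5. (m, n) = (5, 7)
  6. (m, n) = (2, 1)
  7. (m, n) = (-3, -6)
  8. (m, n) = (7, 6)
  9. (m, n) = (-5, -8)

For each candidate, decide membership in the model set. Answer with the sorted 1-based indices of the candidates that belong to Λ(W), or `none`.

2, 3, 5, 6, 7

Compute λ' = (1−√5)/2 = -0.61803, so π⊥(m,n) = m -0.61803·n.
[1] lift (3,1): star map gives 2.38197; window check 0.4 ≤ 2.38197 < 1.6 is false → out
[2] lift (-3,-7): star map gives 1.32624; window check 0.4 ≤ 1.32624 < 1.6 is true → IN Λ
[3] lift (3,3): star map gives 1.14590; window check 0.4 ≤ 1.14590 < 1.6 is true → IN Λ
[4] lift (-8,7): star map gives -12.32624; window check 0.4 ≤ -12.32624 < 1.6 is false → out
[5] lift (5,7): star map gives 0.67376; window check 0.4 ≤ 0.67376 < 1.6 is true → IN Λ
[6] lift (2,1): star map gives 1.38197; window check 0.4 ≤ 1.38197 < 1.6 is true → IN Λ
[7] lift (-3,-6): star map gives 0.70820; window check 0.4 ≤ 0.70820 < 1.6 is true → IN Λ
[8] lift (7,6): star map gives 3.29180; window check 0.4 ≤ 3.29180 < 1.6 is false → out
[9] lift (-5,-8): star map gives -0.05573; window check 0.4 ≤ -0.05573 < 1.6 is false → out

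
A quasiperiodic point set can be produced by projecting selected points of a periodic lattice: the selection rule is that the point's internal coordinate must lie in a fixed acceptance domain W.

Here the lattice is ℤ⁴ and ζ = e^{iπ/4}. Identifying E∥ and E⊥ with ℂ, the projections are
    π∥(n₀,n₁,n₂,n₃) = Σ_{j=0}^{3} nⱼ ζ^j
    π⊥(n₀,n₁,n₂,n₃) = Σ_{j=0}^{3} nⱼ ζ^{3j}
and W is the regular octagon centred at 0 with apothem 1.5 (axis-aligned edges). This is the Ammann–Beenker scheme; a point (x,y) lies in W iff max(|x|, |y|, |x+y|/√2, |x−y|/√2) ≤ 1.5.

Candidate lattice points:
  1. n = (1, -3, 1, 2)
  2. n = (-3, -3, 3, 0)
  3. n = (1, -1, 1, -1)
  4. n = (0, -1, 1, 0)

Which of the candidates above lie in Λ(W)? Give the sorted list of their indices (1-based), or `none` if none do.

none

π⊥(n) = n₀ + n₁ζ³ + n₂ζ⁶ + n₃ζ⁹ where ζ = e^{iπ/4}.
#1 (1, -3, 1, 2): internal (4.53553, -1.70711); octagon support 4.53553 vs apothem 1.5 → ∉ W
#2 (-3, -3, 3, 0): internal (-0.87868, -5.12132); octagon support 5.12132 vs apothem 1.5 → ∉ W
#3 (1, -1, 1, -1): internal (1.00000, -2.41421); octagon support 2.41421 vs apothem 1.5 → ∉ W
#4 (0, -1, 1, 0): internal (0.70711, -1.70711); octagon support 1.70711 vs apothem 1.5 → ∉ W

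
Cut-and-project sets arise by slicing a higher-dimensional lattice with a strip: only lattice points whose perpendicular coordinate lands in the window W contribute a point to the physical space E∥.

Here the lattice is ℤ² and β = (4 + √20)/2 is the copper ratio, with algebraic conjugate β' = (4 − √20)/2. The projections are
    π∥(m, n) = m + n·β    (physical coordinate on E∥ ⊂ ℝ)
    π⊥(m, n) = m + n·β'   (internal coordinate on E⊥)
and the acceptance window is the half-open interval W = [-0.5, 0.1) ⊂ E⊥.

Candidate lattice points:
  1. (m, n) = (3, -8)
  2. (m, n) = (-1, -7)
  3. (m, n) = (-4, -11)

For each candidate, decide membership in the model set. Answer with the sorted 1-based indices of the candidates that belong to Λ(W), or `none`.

none

Numerically β ≈ 4.236068 and β' = −1/β ≈ -0.236068.
#1 (3,-8): internal coord 3 + (-8)·β' = +4.888544; +4.888544 ∉ [-0.5, 0.1) → out
#2 (-1,-7): internal coord -1 + (-7)·β' = +0.652476; +0.652476 ∉ [-0.5, 0.1) → out
#3 (-4,-11): internal coord -4 + (-11)·β' = -1.403252; -1.403252 ∉ [-0.5, 0.1) → out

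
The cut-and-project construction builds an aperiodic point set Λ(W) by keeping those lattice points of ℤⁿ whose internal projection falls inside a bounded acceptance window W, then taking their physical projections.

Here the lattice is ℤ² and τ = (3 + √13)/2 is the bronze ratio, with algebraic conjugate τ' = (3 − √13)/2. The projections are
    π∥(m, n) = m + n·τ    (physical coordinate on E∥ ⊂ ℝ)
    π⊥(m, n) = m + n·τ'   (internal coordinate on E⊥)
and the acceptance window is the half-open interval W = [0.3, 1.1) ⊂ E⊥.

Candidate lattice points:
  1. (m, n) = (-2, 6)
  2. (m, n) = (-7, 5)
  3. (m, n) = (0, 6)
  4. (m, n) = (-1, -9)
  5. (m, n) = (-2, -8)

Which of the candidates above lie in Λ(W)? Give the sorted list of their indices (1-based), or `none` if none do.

τ' = (3−√13)/2 ≈ -0.302776.
[1] lift (-2,6): star map gives -3.816654; window check 0.3 ≤ -3.816654 < 1.1 is false → out
[2] lift (-7,5): star map gives -8.513878; window check 0.3 ≤ -8.513878 < 1.1 is false → out
[3] lift (0,6): star map gives -1.816654; window check 0.3 ≤ -1.816654 < 1.1 is false → out
[4] lift (-1,-9): star map gives 1.724981; window check 0.3 ≤ 1.724981 < 1.1 is false → out
[5] lift (-2,-8): star map gives 0.422205; window check 0.3 ≤ 0.422205 < 1.1 is true → IN Λ

5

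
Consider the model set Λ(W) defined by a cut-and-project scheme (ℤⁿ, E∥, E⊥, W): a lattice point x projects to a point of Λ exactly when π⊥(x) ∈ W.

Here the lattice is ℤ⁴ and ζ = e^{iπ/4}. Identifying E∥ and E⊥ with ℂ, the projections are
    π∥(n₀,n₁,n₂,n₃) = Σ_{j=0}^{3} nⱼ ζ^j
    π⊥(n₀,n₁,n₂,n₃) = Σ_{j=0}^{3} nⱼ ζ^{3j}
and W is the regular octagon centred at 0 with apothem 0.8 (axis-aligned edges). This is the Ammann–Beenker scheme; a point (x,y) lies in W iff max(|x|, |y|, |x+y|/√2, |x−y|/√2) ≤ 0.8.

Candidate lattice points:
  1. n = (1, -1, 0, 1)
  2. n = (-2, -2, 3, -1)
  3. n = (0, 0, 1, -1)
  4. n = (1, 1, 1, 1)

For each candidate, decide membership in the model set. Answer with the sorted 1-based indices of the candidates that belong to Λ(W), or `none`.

With ζ = e^{iπ/4} the internal vectors are ζ^0,ζ^3,ζ^6,ζ^9.
candidate 1: n = (1, -1, 0, 1) → π⊥ ≈ (+2.414214, +0.000000); max(|x|,|y|,|x±y|/√2) = 2.414214 > 0.8 ⇒ ∉ W
candidate 2: n = (-2, -2, 3, -1) → π⊥ ≈ (-1.292893, -5.121320); max(|x|,|y|,|x±y|/√2) = 5.121320 > 0.8 ⇒ ∉ W
candidate 3: n = (0, 0, 1, -1) → π⊥ ≈ (-0.707107, -1.707107); max(|x|,|y|,|x±y|/√2) = 1.707107 > 0.8 ⇒ ∉ W
candidate 4: n = (1, 1, 1, 1) → π⊥ ≈ (+1.000000, +0.414214); max(|x|,|y|,|x±y|/√2) = 1.000000 > 0.8 ⇒ ∉ W

none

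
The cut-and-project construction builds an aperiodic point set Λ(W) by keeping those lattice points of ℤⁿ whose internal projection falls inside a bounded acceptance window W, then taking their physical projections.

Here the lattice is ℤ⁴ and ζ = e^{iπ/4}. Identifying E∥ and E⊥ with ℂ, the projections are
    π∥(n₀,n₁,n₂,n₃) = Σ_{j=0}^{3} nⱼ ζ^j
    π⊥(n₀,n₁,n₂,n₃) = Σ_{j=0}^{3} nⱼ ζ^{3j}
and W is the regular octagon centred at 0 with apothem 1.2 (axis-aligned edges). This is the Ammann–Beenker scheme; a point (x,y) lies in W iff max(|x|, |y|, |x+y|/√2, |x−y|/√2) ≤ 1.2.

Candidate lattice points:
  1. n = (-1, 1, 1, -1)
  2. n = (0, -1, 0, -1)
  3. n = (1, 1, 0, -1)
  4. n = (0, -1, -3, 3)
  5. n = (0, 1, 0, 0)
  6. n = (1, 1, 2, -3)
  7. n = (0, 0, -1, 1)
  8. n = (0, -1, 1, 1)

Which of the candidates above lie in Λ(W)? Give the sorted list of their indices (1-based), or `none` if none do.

With ζ = e^{iπ/4} the internal vectors are ζ^0,ζ^3,ζ^6,ζ^9.
candidate 1: n = (-1, 1, 1, -1) → π⊥ ≈ (-2.414214, -1.000000); max(|x|,|y|,|x±y|/√2) = 2.414214 > 1.2 ⇒ ∉ W
candidate 2: n = (0, -1, 0, -1) → π⊥ ≈ (+0.000000, -1.414214); max(|x|,|y|,|x±y|/√2) = 1.414214 > 1.2 ⇒ ∉ W
candidate 3: n = (1, 1, 0, -1) → π⊥ ≈ (-0.414214, +0.000000); max(|x|,|y|,|x±y|/√2) = 0.414214 ≤ 1.2 ⇒ ∈ W
candidate 4: n = (0, -1, -3, 3) → π⊥ ≈ (+2.828427, +4.414214); max(|x|,|y|,|x±y|/√2) = 5.121320 > 1.2 ⇒ ∉ W
candidate 5: n = (0, 1, 0, 0) → π⊥ ≈ (-0.707107, +0.707107); max(|x|,|y|,|x±y|/√2) = 1.000000 ≤ 1.2 ⇒ ∈ W
candidate 6: n = (1, 1, 2, -3) → π⊥ ≈ (-1.828427, -3.414214); max(|x|,|y|,|x±y|/√2) = 3.707107 > 1.2 ⇒ ∉ W
candidate 7: n = (0, 0, -1, 1) → π⊥ ≈ (+0.707107, +1.707107); max(|x|,|y|,|x±y|/√2) = 1.707107 > 1.2 ⇒ ∉ W
candidate 8: n = (0, -1, 1, 1) → π⊥ ≈ (+1.414214, -1.000000); max(|x|,|y|,|x±y|/√2) = 1.707107 > 1.2 ⇒ ∉ W

3, 5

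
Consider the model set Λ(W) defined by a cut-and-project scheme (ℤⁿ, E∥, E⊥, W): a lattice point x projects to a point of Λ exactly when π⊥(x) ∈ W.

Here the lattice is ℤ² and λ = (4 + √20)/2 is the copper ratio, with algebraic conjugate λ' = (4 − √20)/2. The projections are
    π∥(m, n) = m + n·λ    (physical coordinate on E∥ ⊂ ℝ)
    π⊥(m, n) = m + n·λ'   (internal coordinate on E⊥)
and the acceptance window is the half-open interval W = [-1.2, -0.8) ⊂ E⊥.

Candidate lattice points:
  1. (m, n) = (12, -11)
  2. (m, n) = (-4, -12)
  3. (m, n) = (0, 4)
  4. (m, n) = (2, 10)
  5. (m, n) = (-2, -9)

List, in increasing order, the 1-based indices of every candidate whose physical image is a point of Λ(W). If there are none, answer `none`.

2, 3

Compute λ' = (4−√20)/2 = -0.23607, so π⊥(m,n) = m -0.23607·n.
[1] lift (12,-11): star map gives 14.59675; window check -1.2 ≤ 14.59675 < -0.8 is false → out
[2] lift (-4,-12): star map gives -1.16718; window check -1.2 ≤ -1.16718 < -0.8 is true → IN Λ
[3] lift (0,4): star map gives -0.94427; window check -1.2 ≤ -0.94427 < -0.8 is true → IN Λ
[4] lift (2,10): star map gives -0.36068; window check -1.2 ≤ -0.36068 < -0.8 is false → out
[5] lift (-2,-9): star map gives 0.12461; window check -1.2 ≤ 0.12461 < -0.8 is false → out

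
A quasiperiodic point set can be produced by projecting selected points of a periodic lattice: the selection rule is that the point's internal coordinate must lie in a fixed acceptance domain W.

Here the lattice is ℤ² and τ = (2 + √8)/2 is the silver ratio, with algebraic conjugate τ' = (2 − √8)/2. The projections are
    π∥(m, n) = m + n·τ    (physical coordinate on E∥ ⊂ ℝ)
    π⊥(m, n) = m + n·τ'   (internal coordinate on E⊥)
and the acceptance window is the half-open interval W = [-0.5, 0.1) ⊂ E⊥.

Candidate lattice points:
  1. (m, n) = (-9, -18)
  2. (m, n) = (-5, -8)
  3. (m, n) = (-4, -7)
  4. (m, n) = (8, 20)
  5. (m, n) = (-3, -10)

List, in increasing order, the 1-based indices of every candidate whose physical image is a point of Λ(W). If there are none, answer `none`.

τ' = (2−√8)/2 ≈ -0.414214.
candidate 1: (m,n)=(-9,-18) → π∥ = -9-18·τ ≈ -52.455844, π⊥ = -9-18·τ' ≈ -1.544156 ∉ [-0.5, 0.1) ⇒ out
candidate 2: (m,n)=(-5,-8) → π∥ = -5-8·τ ≈ -24.313708, π⊥ = -5-8·τ' ≈ -1.686292 ∉ [-0.5, 0.1) ⇒ out
candidate 3: (m,n)=(-4,-7) → π∥ = -4-7·τ ≈ -20.899495, π⊥ = -4-7·τ' ≈ -1.100505 ∉ [-0.5, 0.1) ⇒ out
candidate 4: (m,n)=(8,20) → π∥ = 8+20·τ ≈ 56.284271, π⊥ = 8+20·τ' ≈ -0.284271 ∈ [-0.5, 0.1) ⇒ IN Λ
candidate 5: (m,n)=(-3,-10) → π∥ = -3-10·τ ≈ -27.142136, π⊥ = -3-10·τ' ≈ 1.142136 ∉ [-0.5, 0.1) ⇒ out

4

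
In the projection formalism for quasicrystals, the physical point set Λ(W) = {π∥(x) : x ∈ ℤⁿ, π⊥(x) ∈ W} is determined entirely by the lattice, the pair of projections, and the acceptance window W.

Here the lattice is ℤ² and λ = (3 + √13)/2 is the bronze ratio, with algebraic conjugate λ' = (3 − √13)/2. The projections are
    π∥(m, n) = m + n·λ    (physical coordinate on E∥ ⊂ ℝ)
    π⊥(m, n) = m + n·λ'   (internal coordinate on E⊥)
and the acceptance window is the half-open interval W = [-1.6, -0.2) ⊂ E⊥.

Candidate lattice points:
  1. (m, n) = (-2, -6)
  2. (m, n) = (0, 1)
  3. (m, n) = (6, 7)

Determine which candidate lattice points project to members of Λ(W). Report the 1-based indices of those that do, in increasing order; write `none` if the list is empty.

Numerically λ ≈ 3.30278 and λ' = −1/λ ≈ -0.30278.
candidate 1: (m,n)=(-2,-6) → π∥ = -2-6·λ ≈ -21.81665, π⊥ = -2-6·λ' ≈ -0.18335 ∉ [-1.6, -0.2) ⇒ out
candidate 2: (m,n)=(0,1) → π∥ = 0+1·λ ≈ 3.30278, π⊥ = 0+1·λ' ≈ -0.30278 ∈ [-1.6, -0.2) ⇒ IN Λ
candidate 3: (m,n)=(6,7) → π∥ = 6+7·λ ≈ 29.11943, π⊥ = 6+7·λ' ≈ 3.88057 ∉ [-1.6, -0.2) ⇒ out

2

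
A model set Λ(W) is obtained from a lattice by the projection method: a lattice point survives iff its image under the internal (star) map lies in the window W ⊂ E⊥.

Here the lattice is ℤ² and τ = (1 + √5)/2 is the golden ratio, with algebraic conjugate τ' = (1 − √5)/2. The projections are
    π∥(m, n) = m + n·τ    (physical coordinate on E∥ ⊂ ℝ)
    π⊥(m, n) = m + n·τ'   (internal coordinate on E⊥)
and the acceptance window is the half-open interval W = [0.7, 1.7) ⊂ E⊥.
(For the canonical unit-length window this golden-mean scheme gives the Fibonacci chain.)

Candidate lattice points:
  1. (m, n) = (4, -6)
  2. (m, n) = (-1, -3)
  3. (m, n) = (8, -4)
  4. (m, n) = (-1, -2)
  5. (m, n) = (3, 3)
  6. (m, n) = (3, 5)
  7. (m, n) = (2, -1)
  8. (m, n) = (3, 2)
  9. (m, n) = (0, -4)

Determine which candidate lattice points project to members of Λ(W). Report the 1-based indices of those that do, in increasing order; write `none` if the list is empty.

2, 5

τ' = (1−√5)/2 ≈ -0.6180.
#1 (4,-6): internal coord 4 + (-6)·τ' = +7.7082; +7.7082 ∉ [0.7, 1.7) → out
#2 (-1,-3): internal coord -1 + (-3)·τ' = +0.8541; +0.8541 ∈ [0.7, 1.7) → IN Λ
#3 (8,-4): internal coord 8 + (-4)·τ' = +10.4721; +10.4721 ∉ [0.7, 1.7) → out
#4 (-1,-2): internal coord -1 + (-2)·τ' = +0.2361; +0.2361 ∉ [0.7, 1.7) → out
#5 (3,3): internal coord 3 + (3)·τ' = +1.1459; +1.1459 ∈ [0.7, 1.7) → IN Λ
#6 (3,5): internal coord 3 + (5)·τ' = -0.0902; -0.0902 ∉ [0.7, 1.7) → out
#7 (2,-1): internal coord 2 + (-1)·τ' = +2.6180; +2.6180 ∉ [0.7, 1.7) → out
#8 (3,2): internal coord 3 + (2)·τ' = +1.7639; +1.7639 ∉ [0.7, 1.7) → out
#9 (0,-4): internal coord 0 + (-4)·τ' = +2.4721; +2.4721 ∉ [0.7, 1.7) → out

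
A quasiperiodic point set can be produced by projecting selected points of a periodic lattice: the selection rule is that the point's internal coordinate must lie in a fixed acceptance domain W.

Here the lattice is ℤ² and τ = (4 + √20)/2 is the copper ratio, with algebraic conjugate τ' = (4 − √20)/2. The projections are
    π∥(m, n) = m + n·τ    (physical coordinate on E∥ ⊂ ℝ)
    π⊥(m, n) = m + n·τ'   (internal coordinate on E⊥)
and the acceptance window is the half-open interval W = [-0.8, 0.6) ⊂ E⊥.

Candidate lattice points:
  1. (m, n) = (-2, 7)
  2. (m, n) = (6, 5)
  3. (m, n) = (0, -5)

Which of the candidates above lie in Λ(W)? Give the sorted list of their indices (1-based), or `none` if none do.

none

Numerically τ ≈ 4.236068 and τ' = −1/τ ≈ -0.236068.
candidate 1: (m,n)=(-2,7) → π∥ = -2+7·τ ≈ 27.652476, π⊥ = -2+7·τ' ≈ -3.652476 ∉ [-0.8, 0.6) ⇒ out
candidate 2: (m,n)=(6,5) → π∥ = 6+5·τ ≈ 27.180340, π⊥ = 6+5·τ' ≈ 4.819660 ∉ [-0.8, 0.6) ⇒ out
candidate 3: (m,n)=(0,-5) → π∥ = 0-5·τ ≈ -21.180340, π⊥ = 0-5·τ' ≈ 1.180340 ∉ [-0.8, 0.6) ⇒ out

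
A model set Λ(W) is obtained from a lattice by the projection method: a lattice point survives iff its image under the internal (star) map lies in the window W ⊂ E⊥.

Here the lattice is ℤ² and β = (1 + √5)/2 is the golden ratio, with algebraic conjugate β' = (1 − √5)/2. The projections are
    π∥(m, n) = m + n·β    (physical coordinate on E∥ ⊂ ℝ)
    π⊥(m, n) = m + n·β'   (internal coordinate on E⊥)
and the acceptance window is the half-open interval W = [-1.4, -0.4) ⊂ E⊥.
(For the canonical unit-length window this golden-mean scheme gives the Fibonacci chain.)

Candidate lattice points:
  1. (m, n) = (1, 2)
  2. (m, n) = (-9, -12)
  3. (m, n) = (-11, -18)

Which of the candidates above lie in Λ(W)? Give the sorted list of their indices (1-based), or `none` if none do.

none

β' = (1−√5)/2 ≈ -0.61803.
candidate 1: (m,n)=(1,2) → π∥ = 1+2·β ≈ 4.23607, π⊥ = 1+2·β' ≈ -0.23607 ∉ [-1.4, -0.4) ⇒ out
candidate 2: (m,n)=(-9,-12) → π∥ = -9-12·β ≈ -28.41641, π⊥ = -9-12·β' ≈ -1.58359 ∉ [-1.4, -0.4) ⇒ out
candidate 3: (m,n)=(-11,-18) → π∥ = -11-18·β ≈ -40.12461, π⊥ = -11-18·β' ≈ 0.12461 ∉ [-1.4, -0.4) ⇒ out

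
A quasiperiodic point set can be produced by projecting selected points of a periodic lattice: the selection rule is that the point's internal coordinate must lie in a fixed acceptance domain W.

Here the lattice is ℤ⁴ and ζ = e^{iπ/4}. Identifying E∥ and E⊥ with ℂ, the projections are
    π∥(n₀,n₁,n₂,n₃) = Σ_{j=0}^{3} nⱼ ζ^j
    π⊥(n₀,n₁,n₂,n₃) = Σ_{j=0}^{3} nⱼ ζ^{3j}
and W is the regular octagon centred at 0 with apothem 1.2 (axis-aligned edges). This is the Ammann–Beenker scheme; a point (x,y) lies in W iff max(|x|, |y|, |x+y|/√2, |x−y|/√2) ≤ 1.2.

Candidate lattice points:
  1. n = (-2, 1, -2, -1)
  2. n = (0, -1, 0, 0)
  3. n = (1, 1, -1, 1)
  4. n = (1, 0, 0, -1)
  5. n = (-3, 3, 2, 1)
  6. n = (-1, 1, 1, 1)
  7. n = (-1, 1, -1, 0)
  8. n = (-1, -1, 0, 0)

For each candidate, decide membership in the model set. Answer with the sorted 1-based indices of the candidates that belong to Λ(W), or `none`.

2, 4, 6, 8

π⊥(n) = n₀ + n₁ζ³ + n₂ζ⁶ + n₃ζ⁹ where ζ = e^{iπ/4}.
#1 (-2, 1, -2, -1): internal (-3.41421, 2.00000); octagon support 3.82843 vs apothem 1.2 → ∉ W
#2 (0, -1, 0, 0): internal (0.70711, -0.70711); octagon support 1.00000 vs apothem 1.2 → ∈ W
#3 (1, 1, -1, 1): internal (1.00000, 2.41421); octagon support 2.41421 vs apothem 1.2 → ∉ W
#4 (1, 0, 0, -1): internal (0.29289, -0.70711); octagon support 0.70711 vs apothem 1.2 → ∈ W
#5 (-3, 3, 2, 1): internal (-4.41421, 0.82843); octagon support 4.41421 vs apothem 1.2 → ∉ W
#6 (-1, 1, 1, 1): internal (-1.00000, 0.41421); octagon support 1.00000 vs apothem 1.2 → ∈ W
#7 (-1, 1, -1, 0): internal (-1.70711, 1.70711); octagon support 2.41421 vs apothem 1.2 → ∉ W
#8 (-1, -1, 0, 0): internal (-0.29289, -0.70711); octagon support 0.70711 vs apothem 1.2 → ∈ W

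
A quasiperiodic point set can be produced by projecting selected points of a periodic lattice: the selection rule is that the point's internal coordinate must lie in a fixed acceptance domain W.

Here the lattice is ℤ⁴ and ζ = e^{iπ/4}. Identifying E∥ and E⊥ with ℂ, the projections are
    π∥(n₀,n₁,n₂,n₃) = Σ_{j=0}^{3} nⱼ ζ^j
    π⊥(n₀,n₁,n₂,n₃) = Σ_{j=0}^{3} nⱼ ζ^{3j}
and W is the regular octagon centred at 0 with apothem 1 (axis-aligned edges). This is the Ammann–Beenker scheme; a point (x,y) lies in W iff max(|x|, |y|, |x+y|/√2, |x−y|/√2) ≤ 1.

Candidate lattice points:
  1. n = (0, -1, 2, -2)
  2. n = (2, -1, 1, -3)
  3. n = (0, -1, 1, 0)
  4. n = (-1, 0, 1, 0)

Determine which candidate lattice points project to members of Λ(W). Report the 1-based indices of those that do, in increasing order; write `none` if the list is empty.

With ζ = e^{iπ/4} the internal vectors are ζ^0,ζ^3,ζ^6,ζ^9.
#1 (0, -1, 2, -2): internal (-0.707107, -4.121320); octagon support 4.121320 vs apothem 1 → ∉ W
#2 (2, -1, 1, -3): internal (0.585786, -3.828427); octagon support 3.828427 vs apothem 1 → ∉ W
#3 (0, -1, 1, 0): internal (0.707107, -1.707107); octagon support 1.707107 vs apothem 1 → ∉ W
#4 (-1, 0, 1, 0): internal (-1.000000, -1.000000); octagon support 1.414214 vs apothem 1 → ∉ W

none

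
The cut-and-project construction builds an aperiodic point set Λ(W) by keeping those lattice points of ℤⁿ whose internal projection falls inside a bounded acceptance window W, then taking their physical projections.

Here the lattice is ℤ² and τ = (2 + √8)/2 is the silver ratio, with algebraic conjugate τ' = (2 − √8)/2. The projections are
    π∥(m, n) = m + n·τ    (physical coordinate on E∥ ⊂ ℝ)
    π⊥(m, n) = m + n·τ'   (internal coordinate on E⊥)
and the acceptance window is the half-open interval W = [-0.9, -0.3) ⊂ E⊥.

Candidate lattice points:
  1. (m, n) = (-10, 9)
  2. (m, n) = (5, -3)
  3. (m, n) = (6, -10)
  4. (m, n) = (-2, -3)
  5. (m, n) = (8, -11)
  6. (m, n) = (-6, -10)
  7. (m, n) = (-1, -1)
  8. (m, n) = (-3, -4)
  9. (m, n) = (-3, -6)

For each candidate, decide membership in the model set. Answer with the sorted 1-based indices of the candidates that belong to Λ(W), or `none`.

Compute τ' = (2−√8)/2 = -0.4142, so π⊥(m,n) = m -0.4142·n.
candidate 1: (m,n)=(-10,9) → π∥ = -10+9·τ ≈ 11.7279, π⊥ = -10+9·τ' ≈ -13.7279 ∉ [-0.9, -0.3) ⇒ out
candidate 2: (m,n)=(5,-3) → π∥ = 5-3·τ ≈ -2.2426, π⊥ = 5-3·τ' ≈ 6.2426 ∉ [-0.9, -0.3) ⇒ out
candidate 3: (m,n)=(6,-10) → π∥ = 6-10·τ ≈ -18.1421, π⊥ = 6-10·τ' ≈ 10.1421 ∉ [-0.9, -0.3) ⇒ out
candidate 4: (m,n)=(-2,-3) → π∥ = -2-3·τ ≈ -9.2426, π⊥ = -2-3·τ' ≈ -0.7574 ∈ [-0.9, -0.3) ⇒ IN Λ
candidate 5: (m,n)=(8,-11) → π∥ = 8-11·τ ≈ -18.5563, π⊥ = 8-11·τ' ≈ 12.5563 ∉ [-0.9, -0.3) ⇒ out
candidate 6: (m,n)=(-6,-10) → π∥ = -6-10·τ ≈ -30.1421, π⊥ = -6-10·τ' ≈ -1.8579 ∉ [-0.9, -0.3) ⇒ out
candidate 7: (m,n)=(-1,-1) → π∥ = -1-1·τ ≈ -3.4142, π⊥ = -1-1·τ' ≈ -0.5858 ∈ [-0.9, -0.3) ⇒ IN Λ
candidate 8: (m,n)=(-3,-4) → π∥ = -3-4·τ ≈ -12.6569, π⊥ = -3-4·τ' ≈ -1.3431 ∉ [-0.9, -0.3) ⇒ out
candidate 9: (m,n)=(-3,-6) → π∥ = -3-6·τ ≈ -17.4853, π⊥ = -3-6·τ' ≈ -0.5147 ∈ [-0.9, -0.3) ⇒ IN Λ

4, 7, 9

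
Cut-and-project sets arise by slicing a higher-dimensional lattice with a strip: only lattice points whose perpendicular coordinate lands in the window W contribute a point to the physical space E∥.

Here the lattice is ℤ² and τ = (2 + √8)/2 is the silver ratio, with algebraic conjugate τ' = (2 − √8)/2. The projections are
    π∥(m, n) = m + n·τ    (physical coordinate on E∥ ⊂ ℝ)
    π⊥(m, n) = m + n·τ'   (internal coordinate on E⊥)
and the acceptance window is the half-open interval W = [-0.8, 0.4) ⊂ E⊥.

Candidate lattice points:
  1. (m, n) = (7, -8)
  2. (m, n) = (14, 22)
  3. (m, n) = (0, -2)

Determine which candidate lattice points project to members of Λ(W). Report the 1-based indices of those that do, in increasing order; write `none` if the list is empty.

Compute τ' = (2−√8)/2 = -0.414214, so π⊥(m,n) = m -0.414214·n.
candidate 1: (m,n)=(7,-8) → π∥ = 7-8·τ ≈ -12.313708, π⊥ = 7-8·τ' ≈ 10.313708 ∉ [-0.8, 0.4) ⇒ out
candidate 2: (m,n)=(14,22) → π∥ = 14+22·τ ≈ 67.112698, π⊥ = 14+22·τ' ≈ 4.887302 ∉ [-0.8, 0.4) ⇒ out
candidate 3: (m,n)=(0,-2) → π∥ = 0-2·τ ≈ -4.828427, π⊥ = 0-2·τ' ≈ 0.828427 ∉ [-0.8, 0.4) ⇒ out

none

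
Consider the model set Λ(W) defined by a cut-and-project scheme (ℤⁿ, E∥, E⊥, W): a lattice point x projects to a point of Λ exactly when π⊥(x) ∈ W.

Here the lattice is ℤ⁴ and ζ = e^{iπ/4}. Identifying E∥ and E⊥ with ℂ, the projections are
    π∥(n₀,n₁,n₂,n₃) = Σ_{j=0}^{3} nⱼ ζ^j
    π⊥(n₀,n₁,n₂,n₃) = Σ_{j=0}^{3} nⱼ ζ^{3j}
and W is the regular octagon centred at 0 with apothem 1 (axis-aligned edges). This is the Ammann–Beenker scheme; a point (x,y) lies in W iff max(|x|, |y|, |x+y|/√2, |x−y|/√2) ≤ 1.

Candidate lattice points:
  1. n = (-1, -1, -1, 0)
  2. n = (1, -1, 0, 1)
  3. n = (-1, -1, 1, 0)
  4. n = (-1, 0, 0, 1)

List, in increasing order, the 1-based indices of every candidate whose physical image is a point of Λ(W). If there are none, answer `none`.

Internal map: ζ^{3j} for j=0..3 gives (1,0), (−√2/2,√2/2), (0,−1), (√2/2,√2/2).
candidate 1: n = (-1, -1, -1, 0) → π⊥ ≈ (-0.292893, +0.292893); max(|x|,|y|,|x±y|/√2) = 0.414214 ≤ 1 ⇒ ∈ W
candidate 2: n = (1, -1, 0, 1) → π⊥ ≈ (+2.414214, +0.000000); max(|x|,|y|,|x±y|/√2) = 2.414214 > 1 ⇒ ∉ W
candidate 3: n = (-1, -1, 1, 0) → π⊥ ≈ (-0.292893, -1.707107); max(|x|,|y|,|x±y|/√2) = 1.707107 > 1 ⇒ ∉ W
candidate 4: n = (-1, 0, 0, 1) → π⊥ ≈ (-0.292893, +0.707107); max(|x|,|y|,|x±y|/√2) = 0.707107 ≤ 1 ⇒ ∈ W

1, 4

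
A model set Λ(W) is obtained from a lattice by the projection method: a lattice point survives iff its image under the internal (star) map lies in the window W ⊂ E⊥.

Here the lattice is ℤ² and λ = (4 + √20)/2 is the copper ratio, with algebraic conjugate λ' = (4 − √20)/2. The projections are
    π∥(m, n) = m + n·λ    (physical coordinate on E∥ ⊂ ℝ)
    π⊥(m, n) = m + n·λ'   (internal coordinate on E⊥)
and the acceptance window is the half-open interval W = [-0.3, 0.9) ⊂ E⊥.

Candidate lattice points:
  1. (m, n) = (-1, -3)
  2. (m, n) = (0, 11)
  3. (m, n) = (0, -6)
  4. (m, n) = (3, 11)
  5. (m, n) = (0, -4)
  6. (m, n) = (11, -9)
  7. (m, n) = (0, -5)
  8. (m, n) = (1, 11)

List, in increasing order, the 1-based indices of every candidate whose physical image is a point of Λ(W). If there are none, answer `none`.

1, 4

Compute λ' = (4−√20)/2 = -0.23607, so π⊥(m,n) = m -0.23607·n.
candidate 1: (m,n)=(-1,-3) → π∥ = -1-3·λ ≈ -13.70820, π⊥ = -1-3·λ' ≈ -0.29180 ∈ [-0.3, 0.9) ⇒ IN Λ
candidate 2: (m,n)=(0,11) → π∥ = 0+11·λ ≈ 46.59675, π⊥ = 0+11·λ' ≈ -2.59675 ∉ [-0.3, 0.9) ⇒ out
candidate 3: (m,n)=(0,-6) → π∥ = 0-6·λ ≈ -25.41641, π⊥ = 0-6·λ' ≈ 1.41641 ∉ [-0.3, 0.9) ⇒ out
candidate 4: (m,n)=(3,11) → π∥ = 3+11·λ ≈ 49.59675, π⊥ = 3+11·λ' ≈ 0.40325 ∈ [-0.3, 0.9) ⇒ IN Λ
candidate 5: (m,n)=(0,-4) → π∥ = 0-4·λ ≈ -16.94427, π⊥ = 0-4·λ' ≈ 0.94427 ∉ [-0.3, 0.9) ⇒ out
candidate 6: (m,n)=(11,-9) → π∥ = 11-9·λ ≈ -27.12461, π⊥ = 11-9·λ' ≈ 13.12461 ∉ [-0.3, 0.9) ⇒ out
candidate 7: (m,n)=(0,-5) → π∥ = 0-5·λ ≈ -21.18034, π⊥ = 0-5·λ' ≈ 1.18034 ∉ [-0.3, 0.9) ⇒ out
candidate 8: (m,n)=(1,11) → π∥ = 1+11·λ ≈ 47.59675, π⊥ = 1+11·λ' ≈ -1.59675 ∉ [-0.3, 0.9) ⇒ out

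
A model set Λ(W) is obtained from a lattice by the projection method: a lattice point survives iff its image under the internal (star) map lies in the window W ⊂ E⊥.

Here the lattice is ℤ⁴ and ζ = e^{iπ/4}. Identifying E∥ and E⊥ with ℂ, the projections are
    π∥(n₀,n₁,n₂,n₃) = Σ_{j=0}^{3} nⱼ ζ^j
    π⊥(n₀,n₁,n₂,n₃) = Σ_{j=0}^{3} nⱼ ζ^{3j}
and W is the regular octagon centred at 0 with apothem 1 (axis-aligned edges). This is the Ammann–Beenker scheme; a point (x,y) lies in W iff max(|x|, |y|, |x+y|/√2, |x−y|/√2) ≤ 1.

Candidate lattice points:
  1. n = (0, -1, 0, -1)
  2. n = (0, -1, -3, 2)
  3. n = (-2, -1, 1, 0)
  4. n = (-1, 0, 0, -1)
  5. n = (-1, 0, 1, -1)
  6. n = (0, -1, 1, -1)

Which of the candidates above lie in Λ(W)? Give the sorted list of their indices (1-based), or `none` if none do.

With ζ = e^{iπ/4} the internal vectors are ζ^0,ζ^3,ζ^6,ζ^9.
candidate 1: n = (0, -1, 0, -1) → π⊥ ≈ (+0.00000, -1.41421); max(|x|,|y|,|x±y|/√2) = 1.41421 > 1 ⇒ ∉ W
candidate 2: n = (0, -1, -3, 2) → π⊥ ≈ (+2.12132, +3.70711); max(|x|,|y|,|x±y|/√2) = 4.12132 > 1 ⇒ ∉ W
candidate 3: n = (-2, -1, 1, 0) → π⊥ ≈ (-1.29289, -1.70711); max(|x|,|y|,|x±y|/√2) = 2.12132 > 1 ⇒ ∉ W
candidate 4: n = (-1, 0, 0, -1) → π⊥ ≈ (-1.70711, -0.70711); max(|x|,|y|,|x±y|/√2) = 1.70711 > 1 ⇒ ∉ W
candidate 5: n = (-1, 0, 1, -1) → π⊥ ≈ (-1.70711, -1.70711); max(|x|,|y|,|x±y|/√2) = 2.41421 > 1 ⇒ ∉ W
candidate 6: n = (0, -1, 1, -1) → π⊥ ≈ (+0.00000, -2.41421); max(|x|,|y|,|x±y|/√2) = 2.41421 > 1 ⇒ ∉ W

none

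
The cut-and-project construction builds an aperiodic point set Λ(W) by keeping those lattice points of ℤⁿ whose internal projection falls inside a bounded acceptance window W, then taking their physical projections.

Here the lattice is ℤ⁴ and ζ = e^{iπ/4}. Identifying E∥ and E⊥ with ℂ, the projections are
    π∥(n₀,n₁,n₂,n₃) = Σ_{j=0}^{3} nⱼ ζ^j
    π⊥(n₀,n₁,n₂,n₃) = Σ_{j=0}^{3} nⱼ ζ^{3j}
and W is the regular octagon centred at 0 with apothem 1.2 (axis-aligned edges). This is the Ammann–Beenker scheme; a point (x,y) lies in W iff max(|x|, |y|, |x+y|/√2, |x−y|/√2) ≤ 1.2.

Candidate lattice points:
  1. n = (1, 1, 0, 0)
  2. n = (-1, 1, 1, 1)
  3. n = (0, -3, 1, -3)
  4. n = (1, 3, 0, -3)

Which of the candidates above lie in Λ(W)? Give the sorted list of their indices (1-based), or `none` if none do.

π⊥(n) = n₀ + n₁ζ³ + n₂ζ⁶ + n₃ζ⁹ where ζ = e^{iπ/4}.
candidate 1: n = (1, 1, 0, 0) → π⊥ ≈ (+0.2929, +0.7071); max(|x|,|y|,|x±y|/√2) = 0.7071 ≤ 1.2 ⇒ ∈ W
candidate 2: n = (-1, 1, 1, 1) → π⊥ ≈ (-1.0000, +0.4142); max(|x|,|y|,|x±y|/√2) = 1.0000 ≤ 1.2 ⇒ ∈ W
candidate 3: n = (0, -3, 1, -3) → π⊥ ≈ (+0.0000, -5.2426); max(|x|,|y|,|x±y|/√2) = 5.2426 > 1.2 ⇒ ∉ W
candidate 4: n = (1, 3, 0, -3) → π⊥ ≈ (-3.2426, +0.0000); max(|x|,|y|,|x±y|/√2) = 3.2426 > 1.2 ⇒ ∉ W

1, 2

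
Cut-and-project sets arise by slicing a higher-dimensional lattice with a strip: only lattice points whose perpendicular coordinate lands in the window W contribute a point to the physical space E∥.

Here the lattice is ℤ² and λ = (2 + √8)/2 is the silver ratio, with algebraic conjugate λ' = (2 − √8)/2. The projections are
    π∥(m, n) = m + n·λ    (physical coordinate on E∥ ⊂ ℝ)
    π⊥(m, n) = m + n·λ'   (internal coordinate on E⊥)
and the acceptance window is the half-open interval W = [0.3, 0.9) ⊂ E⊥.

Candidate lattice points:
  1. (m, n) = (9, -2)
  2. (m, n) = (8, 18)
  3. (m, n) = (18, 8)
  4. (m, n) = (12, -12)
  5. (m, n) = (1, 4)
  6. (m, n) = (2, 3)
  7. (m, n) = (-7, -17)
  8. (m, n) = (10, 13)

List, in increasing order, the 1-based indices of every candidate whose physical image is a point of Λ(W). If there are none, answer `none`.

2, 6

Compute λ' = (2−√8)/2 = -0.414214, so π⊥(m,n) = m -0.414214·n.
[1] lift (9,-2): star map gives 9.828427; window check 0.3 ≤ 9.828427 < 0.9 is false → out
[2] lift (8,18): star map gives 0.544156; window check 0.3 ≤ 0.544156 < 0.9 is true → IN Λ
[3] lift (18,8): star map gives 14.686292; window check 0.3 ≤ 14.686292 < 0.9 is false → out
[4] lift (12,-12): star map gives 16.970563; window check 0.3 ≤ 16.970563 < 0.9 is false → out
[5] lift (1,4): star map gives -0.656854; window check 0.3 ≤ -0.656854 < 0.9 is false → out
[6] lift (2,3): star map gives 0.757359; window check 0.3 ≤ 0.757359 < 0.9 is true → IN Λ
[7] lift (-7,-17): star map gives 0.041631; window check 0.3 ≤ 0.041631 < 0.9 is false → out
[8] lift (10,13): star map gives 4.615224; window check 0.3 ≤ 4.615224 < 0.9 is false → out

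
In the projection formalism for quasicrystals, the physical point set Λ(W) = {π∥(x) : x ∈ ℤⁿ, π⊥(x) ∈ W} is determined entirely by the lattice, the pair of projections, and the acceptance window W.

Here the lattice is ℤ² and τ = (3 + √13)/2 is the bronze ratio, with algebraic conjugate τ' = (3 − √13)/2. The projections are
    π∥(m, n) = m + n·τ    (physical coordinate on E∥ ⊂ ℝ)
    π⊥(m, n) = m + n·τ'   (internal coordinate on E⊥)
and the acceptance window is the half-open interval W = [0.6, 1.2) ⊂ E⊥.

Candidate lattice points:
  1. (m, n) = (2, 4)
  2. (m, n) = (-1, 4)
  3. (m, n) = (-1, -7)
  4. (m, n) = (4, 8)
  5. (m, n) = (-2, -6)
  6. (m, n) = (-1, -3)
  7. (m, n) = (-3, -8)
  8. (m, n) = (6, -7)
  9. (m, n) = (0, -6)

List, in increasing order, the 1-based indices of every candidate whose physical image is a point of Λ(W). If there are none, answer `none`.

Numerically τ ≈ 3.30278 and τ' = −1/τ ≈ -0.30278.
[1] lift (2,4): star map gives 0.78890; window check 0.6 ≤ 0.78890 < 1.2 is true → IN Λ
[2] lift (-1,4): star map gives -2.21110; window check 0.6 ≤ -2.21110 < 1.2 is false → out
[3] lift (-1,-7): star map gives 1.11943; window check 0.6 ≤ 1.11943 < 1.2 is true → IN Λ
[4] lift (4,8): star map gives 1.57779; window check 0.6 ≤ 1.57779 < 1.2 is false → out
[5] lift (-2,-6): star map gives -0.18335; window check 0.6 ≤ -0.18335 < 1.2 is false → out
[6] lift (-1,-3): star map gives -0.09167; window check 0.6 ≤ -0.09167 < 1.2 is false → out
[7] lift (-3,-8): star map gives -0.57779; window check 0.6 ≤ -0.57779 < 1.2 is false → out
[8] lift (6,-7): star map gives 8.11943; window check 0.6 ≤ 8.11943 < 1.2 is false → out
[9] lift (0,-6): star map gives 1.81665; window check 0.6 ≤ 1.81665 < 1.2 is false → out

1, 3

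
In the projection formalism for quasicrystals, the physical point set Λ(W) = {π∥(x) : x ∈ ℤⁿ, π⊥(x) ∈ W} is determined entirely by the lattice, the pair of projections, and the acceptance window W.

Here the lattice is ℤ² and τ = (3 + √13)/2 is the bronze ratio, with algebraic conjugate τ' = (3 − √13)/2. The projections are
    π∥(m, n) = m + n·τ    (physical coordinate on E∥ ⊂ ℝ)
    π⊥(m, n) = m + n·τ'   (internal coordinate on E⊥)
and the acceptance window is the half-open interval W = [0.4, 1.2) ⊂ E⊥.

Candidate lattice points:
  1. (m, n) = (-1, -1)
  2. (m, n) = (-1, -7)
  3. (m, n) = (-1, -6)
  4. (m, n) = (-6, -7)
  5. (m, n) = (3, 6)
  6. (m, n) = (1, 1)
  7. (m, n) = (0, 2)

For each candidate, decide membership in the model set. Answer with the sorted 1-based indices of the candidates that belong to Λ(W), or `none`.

τ' = (3−√13)/2 ≈ -0.3028.
[1] lift (-1,-1): star map gives -0.6972; window check 0.4 ≤ -0.6972 < 1.2 is false → out
[2] lift (-1,-7): star map gives 1.1194; window check 0.4 ≤ 1.1194 < 1.2 is true → IN Λ
[3] lift (-1,-6): star map gives 0.8167; window check 0.4 ≤ 0.8167 < 1.2 is true → IN Λ
[4] lift (-6,-7): star map gives -3.8806; window check 0.4 ≤ -3.8806 < 1.2 is false → out
[5] lift (3,6): star map gives 1.1833; window check 0.4 ≤ 1.1833 < 1.2 is true → IN Λ
[6] lift (1,1): star map gives 0.6972; window check 0.4 ≤ 0.6972 < 1.2 is true → IN Λ
[7] lift (0,2): star map gives -0.6056; window check 0.4 ≤ -0.6056 < 1.2 is false → out

2, 3, 5, 6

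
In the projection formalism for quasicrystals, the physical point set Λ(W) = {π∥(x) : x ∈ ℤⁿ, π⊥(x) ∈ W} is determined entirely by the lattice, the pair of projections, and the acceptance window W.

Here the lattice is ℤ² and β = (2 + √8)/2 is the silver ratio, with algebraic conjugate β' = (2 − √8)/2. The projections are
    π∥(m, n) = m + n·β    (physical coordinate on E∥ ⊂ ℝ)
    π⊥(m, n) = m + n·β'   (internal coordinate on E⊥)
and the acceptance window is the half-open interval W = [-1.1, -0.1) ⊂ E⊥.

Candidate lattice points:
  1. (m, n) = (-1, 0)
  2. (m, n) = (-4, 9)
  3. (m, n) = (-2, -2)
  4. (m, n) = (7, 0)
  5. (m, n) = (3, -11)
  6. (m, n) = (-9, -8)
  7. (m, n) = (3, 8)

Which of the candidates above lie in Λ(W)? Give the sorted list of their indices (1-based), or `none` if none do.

Compute β' = (2−√8)/2 = -0.4142, so π⊥(m,n) = m -0.4142·n.
candidate 1: (m,n)=(-1,0) → π∥ = -1+0·β ≈ -1.0000, π⊥ = -1+0·β' ≈ -1.0000 ∈ [-1.1, -0.1) ⇒ IN Λ
candidate 2: (m,n)=(-4,9) → π∥ = -4+9·β ≈ 17.7279, π⊥ = -4+9·β' ≈ -7.7279 ∉ [-1.1, -0.1) ⇒ out
candidate 3: (m,n)=(-2,-2) → π∥ = -2-2·β ≈ -6.8284, π⊥ = -2-2·β' ≈ -1.1716 ∉ [-1.1, -0.1) ⇒ out
candidate 4: (m,n)=(7,0) → π∥ = 7+0·β ≈ 7.0000, π⊥ = 7+0·β' ≈ 7.0000 ∉ [-1.1, -0.1) ⇒ out
candidate 5: (m,n)=(3,-11) → π∥ = 3-11·β ≈ -23.5563, π⊥ = 3-11·β' ≈ 7.5563 ∉ [-1.1, -0.1) ⇒ out
candidate 6: (m,n)=(-9,-8) → π∥ = -9-8·β ≈ -28.3137, π⊥ = -9-8·β' ≈ -5.6863 ∉ [-1.1, -0.1) ⇒ out
candidate 7: (m,n)=(3,8) → π∥ = 3+8·β ≈ 22.3137, π⊥ = 3+8·β' ≈ -0.3137 ∈ [-1.1, -0.1) ⇒ IN Λ

1, 7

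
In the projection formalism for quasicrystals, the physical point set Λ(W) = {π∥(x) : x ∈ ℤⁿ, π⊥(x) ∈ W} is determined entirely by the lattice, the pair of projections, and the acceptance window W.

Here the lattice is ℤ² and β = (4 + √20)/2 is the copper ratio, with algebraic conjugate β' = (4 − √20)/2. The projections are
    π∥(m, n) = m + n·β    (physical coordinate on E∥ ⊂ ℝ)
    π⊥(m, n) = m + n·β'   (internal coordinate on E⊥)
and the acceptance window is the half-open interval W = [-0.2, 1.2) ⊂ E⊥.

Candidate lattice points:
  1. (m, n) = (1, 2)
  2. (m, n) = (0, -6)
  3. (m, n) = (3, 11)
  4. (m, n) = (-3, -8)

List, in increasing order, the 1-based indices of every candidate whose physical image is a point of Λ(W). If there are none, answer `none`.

Numerically β ≈ 4.23607 and β' = −1/β ≈ -0.23607.
[1] lift (1,2): star map gives 0.52786; window check -0.2 ≤ 0.52786 < 1.2 is true → IN Λ
[2] lift (0,-6): star map gives 1.41641; window check -0.2 ≤ 1.41641 < 1.2 is false → out
[3] lift (3,11): star map gives 0.40325; window check -0.2 ≤ 0.40325 < 1.2 is true → IN Λ
[4] lift (-3,-8): star map gives -1.11146; window check -0.2 ≤ -1.11146 < 1.2 is false → out

1, 3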